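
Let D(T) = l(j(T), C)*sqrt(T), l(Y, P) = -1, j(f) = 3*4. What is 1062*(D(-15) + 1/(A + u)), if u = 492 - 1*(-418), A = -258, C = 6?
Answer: 531/326 - 1062*I*sqrt(15) ≈ 1.6288 - 4113.1*I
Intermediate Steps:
j(f) = 12
u = 910 (u = 492 + 418 = 910)
D(T) = -sqrt(T)
1062*(D(-15) + 1/(A + u)) = 1062*(-sqrt(-15) + 1/(-258 + 910)) = 1062*(-I*sqrt(15) + 1/652) = 1062*(1/652 - I*sqrt(15)) = 531/326 - 1062*I*sqrt(15)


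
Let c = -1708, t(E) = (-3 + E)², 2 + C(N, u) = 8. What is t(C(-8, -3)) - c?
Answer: 1717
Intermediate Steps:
C(N, u) = 6 (C(N, u) = -2 + 8 = 6)
t(C(-8, -3)) - c = (-3 + 6)² - 1*(-1708) = 3² + 1708 = 9 + 1708 = 1717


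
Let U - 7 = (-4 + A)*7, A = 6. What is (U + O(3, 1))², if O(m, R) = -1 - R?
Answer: 361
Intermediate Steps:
U = 21 (U = 7 + (-4 + 6)*7 = 7 + 2*7 = 7 + 14 = 21)
(U + O(3, 1))² = (21 + (-1 - 1*1))² = (21 + (-1 - 1))² = (21 - 2)² = 19² = 361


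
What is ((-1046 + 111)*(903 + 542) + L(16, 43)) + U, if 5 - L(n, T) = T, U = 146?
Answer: -1350967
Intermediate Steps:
L(n, T) = 5 - T
((-1046 + 111)*(903 + 542) + L(16, 43)) + U = ((-1046 + 111)*(903 + 542) + (5 - 1*43)) + 146 = (-935*1445 + (5 - 43)) + 146 = (-1351075 - 38) + 146 = -1351113 + 146 = -1350967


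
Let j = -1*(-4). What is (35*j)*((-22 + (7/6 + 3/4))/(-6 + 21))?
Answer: -1687/9 ≈ -187.44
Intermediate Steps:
j = 4
(35*j)*((-22 + (7/6 + 3/4))/(-6 + 21)) = (35*4)*((-22 + (7/6 + 3/4))/(-6 + 21)) = 140*((-22 + (7*(1/6) + 3*(1/4)))/15) = 140*((-22 + (7/6 + 3/4))*(1/15)) = 140*((-22 + 23/12)*(1/15)) = 140*(-241/12*1/15) = 140*(-241/180) = -1687/9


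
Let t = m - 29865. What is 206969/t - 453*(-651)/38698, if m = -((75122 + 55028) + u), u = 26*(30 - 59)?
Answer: 38957260321/6163082178 ≈ 6.3211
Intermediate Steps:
u = -754 (u = 26*(-29) = -754)
m = -129396 (m = -((75122 + 55028) - 754) = -(130150 - 754) = -1*129396 = -129396)
t = -159261 (t = -129396 - 29865 = -159261)
206969/t - 453*(-651)/38698 = 206969/(-159261) - 453*(-651)/38698 = 206969*(-1/159261) + 294903*(1/38698) = -206969/159261 + 294903/38698 = 38957260321/6163082178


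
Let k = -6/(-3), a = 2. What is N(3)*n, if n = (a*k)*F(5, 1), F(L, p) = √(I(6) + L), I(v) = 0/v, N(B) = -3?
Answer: -12*√5 ≈ -26.833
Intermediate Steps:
I(v) = 0
F(L, p) = √L (F(L, p) = √(0 + L) = √L)
k = 2 (k = -6*(-1)/3 = -1*(-2) = 2)
n = 4*√5 (n = (2*2)*√5 = 4*√5 ≈ 8.9443)
N(3)*n = -12*√5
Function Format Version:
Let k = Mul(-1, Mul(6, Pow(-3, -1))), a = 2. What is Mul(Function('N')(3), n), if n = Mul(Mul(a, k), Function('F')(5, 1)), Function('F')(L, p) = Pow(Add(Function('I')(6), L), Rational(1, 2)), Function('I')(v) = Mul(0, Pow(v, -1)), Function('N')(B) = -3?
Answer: Mul(-12, Pow(5, Rational(1, 2))) ≈ -26.833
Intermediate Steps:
Function('I')(v) = 0
Function('F')(L, p) = Pow(L, Rational(1, 2)) (Function('F')(L, p) = Pow(Add(0, L), Rational(1, 2)) = Pow(L, Rational(1, 2)))
k = 2 (k = Mul(-1, Mul(6, Rational(-1, 3))) = Mul(-1, -2) = 2)
n = Mul(4, Pow(5, Rational(1, 2))) (n = Mul(Mul(2, 2), Pow(5, Rational(1, 2))) = Mul(4, Pow(5, Rational(1, 2))) ≈ 8.9443)
Mul(Function('N')(3), n) = Mul(-3, Mul(4, Pow(5, Rational(1, 2)))) = Mul(-12, Pow(5, Rational(1, 2)))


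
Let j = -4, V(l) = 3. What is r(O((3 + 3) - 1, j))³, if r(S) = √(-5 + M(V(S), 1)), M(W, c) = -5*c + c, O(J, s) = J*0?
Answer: -27*I ≈ -27.0*I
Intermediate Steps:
O(J, s) = 0
M(W, c) = -4*c
r(S) = 3*I (r(S) = √(-5 - 4*1) = √(-5 - 4) = √(-9) = 3*I)
r(O((3 + 3) - 1, j))³ = (3*I)³ = -27*I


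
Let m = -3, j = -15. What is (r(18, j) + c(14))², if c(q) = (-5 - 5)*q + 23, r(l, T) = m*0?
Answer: 13689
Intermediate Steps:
r(l, T) = 0 (r(l, T) = -3*0 = 0)
c(q) = 23 - 10*q (c(q) = -10*q + 23 = 23 - 10*q)
(r(18, j) + c(14))² = (0 + (23 - 10*14))² = (0 + (23 - 140))² = (0 - 117)² = (-117)² = 13689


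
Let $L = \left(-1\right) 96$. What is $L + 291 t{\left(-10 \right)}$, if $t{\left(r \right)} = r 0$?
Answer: $-96$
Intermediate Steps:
$L = -96$
$t{\left(r \right)} = 0$
$L + 291 t{\left(-10 \right)} = -96 + 291 \cdot 0 = -96 + 0 = -96$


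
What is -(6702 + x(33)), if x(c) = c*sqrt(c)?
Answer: -6702 - 33*sqrt(33) ≈ -6891.6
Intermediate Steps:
x(c) = c**(3/2)
-(6702 + x(33)) = -(6702 + 33**(3/2)) = -(6702 + 33*sqrt(33)) = -6702 - 33*sqrt(33)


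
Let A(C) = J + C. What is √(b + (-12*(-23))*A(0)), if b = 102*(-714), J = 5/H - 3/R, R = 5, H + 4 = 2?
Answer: I*√1842090/5 ≈ 271.45*I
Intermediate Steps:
H = -2 (H = -4 + 2 = -2)
J = -31/10 (J = 5/(-2) - 3/5 = 5*(-½) - 3*⅕ = -5/2 - ⅗ = -31/10 ≈ -3.1000)
A(C) = -31/10 + C
b = -72828
√(b + (-12*(-23))*A(0)) = √(-72828 + (-12*(-23))*(-31/10 + 0)) = √(-72828 + 276*(-31/10)) = √(-72828 - 4278/5) = √(-368418/5) = I*√1842090/5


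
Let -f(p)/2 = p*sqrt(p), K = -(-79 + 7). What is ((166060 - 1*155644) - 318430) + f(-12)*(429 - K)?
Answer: -308014 + 17136*I*sqrt(3) ≈ -3.0801e+5 + 29680.0*I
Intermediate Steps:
K = 72 (K = -1*(-72) = 72)
f(p) = -2*p**(3/2) (f(p) = -2*p*sqrt(p) = -2*p**(3/2))
((166060 - 1*155644) - 318430) + f(-12)*(429 - K) = ((166060 - 1*155644) - 318430) + (-(-48)*I*sqrt(3))*(429 - 1*72) = ((166060 - 155644) - 318430) + (-(-48)*I*sqrt(3))*(429 - 72) = (10416 - 318430) + (48*I*sqrt(3))*357 = -308014 + 17136*I*sqrt(3)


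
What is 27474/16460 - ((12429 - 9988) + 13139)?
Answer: -128209663/8230 ≈ -15578.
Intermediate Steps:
27474/16460 - ((12429 - 9988) + 13139) = 27474*(1/16460) - (2441 + 13139) = 13737/8230 - 1*15580 = 13737/8230 - 15580 = -128209663/8230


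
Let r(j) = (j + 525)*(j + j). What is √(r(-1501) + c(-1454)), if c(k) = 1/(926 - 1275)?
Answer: √356871083203/349 ≈ 1711.7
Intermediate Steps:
r(j) = 2*j*(525 + j) (r(j) = (525 + j)*(2*j) = 2*j*(525 + j))
c(k) = -1/349 (c(k) = 1/(-349) = -1/349)
√(r(-1501) + c(-1454)) = √(2*(-1501)*(525 - 1501) - 1/349) = √(2*(-1501)*(-976) - 1/349) = √(2929952 - 1/349) = √(1022553247/349) = √356871083203/349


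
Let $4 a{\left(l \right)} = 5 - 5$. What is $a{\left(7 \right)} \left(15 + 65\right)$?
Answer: $0$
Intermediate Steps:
$a{\left(l \right)} = 0$ ($a{\left(l \right)} = \frac{5 - 5}{4} = \frac{1}{4} \cdot 0 = 0$)
$a{\left(7 \right)} \left(15 + 65\right) = 0 \left(15 + 65\right) = 0 \cdot 80 = 0$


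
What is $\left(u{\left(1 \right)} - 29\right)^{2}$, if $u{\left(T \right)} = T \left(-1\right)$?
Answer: $900$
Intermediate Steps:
$u{\left(T \right)} = - T$
$\left(u{\left(1 \right)} - 29\right)^{2} = \left(\left(-1\right) 1 - 29\right)^{2} = \left(-1 - 29\right)^{2} = \left(-30\right)^{2} = 900$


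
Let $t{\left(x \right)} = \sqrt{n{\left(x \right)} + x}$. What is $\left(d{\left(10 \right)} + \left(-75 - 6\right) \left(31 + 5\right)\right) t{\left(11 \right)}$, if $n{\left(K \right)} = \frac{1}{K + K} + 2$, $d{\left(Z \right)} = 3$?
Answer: $- \frac{2913 \sqrt{6314}}{22} \approx -10521.0$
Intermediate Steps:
$n{\left(K \right)} = 2 + \frac{1}{2 K}$ ($n{\left(K \right)} = \frac{1}{2 K} + 2 = 2 + \frac{1}{2 K}$)
$t{\left(x \right)} = \sqrt{2 + x + \frac{1}{2 x}}$ ($t{\left(x \right)} = \sqrt{\left(2 + \frac{1}{2 x}\right) + x} = \sqrt{2 + x + \frac{1}{2 x}}$)
$\left(d{\left(10 \right)} + \left(-75 - 6\right) \left(31 + 5\right)\right) t{\left(11 \right)} = \left(3 + \left(-75 - 6\right) \left(31 + 5\right)\right) \frac{\sqrt{8 + \frac{2}{11} + 4 \cdot 11}}{2} = \left(3 - 2916\right) \frac{\sqrt{8 + 2 \cdot \frac{1}{11} + 44}}{2} = \left(3 - 2916\right) \frac{\sqrt{8 + \frac{2}{11} + 44}}{2} = - 2913 \frac{\sqrt{\frac{574}{11}}}{2} = - 2913 \frac{\frac{1}{11} \sqrt{6314}}{2} = - 2913 \frac{\sqrt{6314}}{22} = - \frac{2913 \sqrt{6314}}{22}$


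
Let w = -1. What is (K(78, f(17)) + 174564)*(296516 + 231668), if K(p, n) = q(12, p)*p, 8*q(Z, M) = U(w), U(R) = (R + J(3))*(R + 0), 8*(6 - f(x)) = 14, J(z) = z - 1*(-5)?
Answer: 92165863218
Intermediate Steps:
J(z) = 5 + z (J(z) = z + 5 = 5 + z)
f(x) = 17/4 (f(x) = 6 - ⅛*14 = 6 - 7/4 = 17/4)
U(R) = R*(8 + R) (U(R) = (R + (5 + 3))*(R + 0) = (R + 8)*R = (8 + R)*R = R*(8 + R))
q(Z, M) = -7/8 (q(Z, M) = (-(8 - 1))/8 = (-1*7)/8 = (⅛)*(-7) = -7/8)
K(p, n) = -7*p/8
(K(78, f(17)) + 174564)*(296516 + 231668) = (-7/8*78 + 174564)*(296516 + 231668) = (-273/4 + 174564)*528184 = (697983/4)*528184 = 92165863218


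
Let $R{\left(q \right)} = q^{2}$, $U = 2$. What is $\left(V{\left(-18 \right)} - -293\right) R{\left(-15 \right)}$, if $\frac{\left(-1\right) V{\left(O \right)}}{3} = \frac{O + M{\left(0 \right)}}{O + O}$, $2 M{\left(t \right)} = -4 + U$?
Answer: $\frac{262275}{4} \approx 65569.0$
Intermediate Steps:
$M{\left(t \right)} = -1$ ($M{\left(t \right)} = \frac{-4 + 2}{2} = \frac{1}{2} \left(-2\right) = -1$)
$V{\left(O \right)} = - \frac{3 \left(-1 + O\right)}{2 O}$ ($V{\left(O \right)} = - 3 \frac{O - 1}{O + O} = - 3 \frac{-1 + O}{2 O} = - \frac{3 \left(-1 + O\right)}{2 O}$)
$\left(V{\left(-18 \right)} - -293\right) R{\left(-15 \right)} = \left(\frac{3 \left(1 - -18\right)}{2 \left(-18\right)} - -293\right) \left(-15\right)^{2} = \left(\frac{3}{2} \left(- \frac{1}{18}\right) \left(1 + 18\right) + 293\right) 225 = \left(\frac{3}{2} \left(- \frac{1}{18}\right) 19 + 293\right) 225 = \left(- \frac{19}{12} + 293\right) 225 = \frac{3497}{12} \cdot 225 = \frac{262275}{4}$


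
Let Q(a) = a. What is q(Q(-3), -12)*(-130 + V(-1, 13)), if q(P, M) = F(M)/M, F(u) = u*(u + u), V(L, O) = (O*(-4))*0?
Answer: 3120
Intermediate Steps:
V(L, O) = 0 (V(L, O) = -4*O*0 = 0)
F(u) = 2*u² (F(u) = u*(2*u) = 2*u²)
q(P, M) = 2*M (q(P, M) = (2*M²)/M = 2*M)
q(Q(-3), -12)*(-130 + V(-1, 13)) = (2*(-12))*(-130 + 0) = -24*(-130) = 3120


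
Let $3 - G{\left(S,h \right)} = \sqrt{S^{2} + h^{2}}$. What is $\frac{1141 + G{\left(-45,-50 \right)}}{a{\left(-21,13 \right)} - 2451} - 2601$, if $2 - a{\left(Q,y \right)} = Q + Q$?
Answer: $- \frac{6261751}{2407} + \frac{5 \sqrt{181}}{2407} \approx -2601.4$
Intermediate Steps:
$a{\left(Q,y \right)} = 2 - 2 Q$ ($a{\left(Q,y \right)} = 2 - \left(Q + Q\right) = 2 - 2 Q$)
$G{\left(S,h \right)} = 3 - \sqrt{S^{2} + h^{2}}$
$\frac{1141 + G{\left(-45,-50 \right)}}{a{\left(-21,13 \right)} - 2451} - 2601 = \frac{1141 + \left(3 - \sqrt{\left(-45\right)^{2} + \left(-50\right)^{2}}\right)}{\left(2 - -42\right) - 2451} - 2601 = \frac{1141 + \left(3 - \sqrt{2025 + 2500}\right)}{\left(2 + 42\right) - 2451} - 2601 = \frac{1141 + \left(3 - \sqrt{4525}\right)}{44 - 2451} - 2601 = \frac{1141 + \left(3 - 5 \sqrt{181}\right)}{-2407} - 2601 = \left(1141 + \left(3 - 5 \sqrt{181}\right)\right) \left(- \frac{1}{2407}\right) - 2601 = \left(1144 - 5 \sqrt{181}\right) \left(- \frac{1}{2407}\right) - 2601 = \left(- \frac{1144}{2407} + \frac{5 \sqrt{181}}{2407}\right) - 2601 = - \frac{6261751}{2407} + \frac{5 \sqrt{181}}{2407}$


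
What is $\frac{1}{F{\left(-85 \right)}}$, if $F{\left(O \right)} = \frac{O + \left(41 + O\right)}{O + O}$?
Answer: $\frac{170}{129} \approx 1.3178$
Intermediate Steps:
$F{\left(O \right)} = \frac{41 + 2 O}{2 O}$
$\frac{1}{F{\left(-85 \right)}} = \frac{1}{\frac{1}{-85} \left(\frac{41}{2} - 85\right)} = \frac{1}{\left(- \frac{1}{85}\right) \left(- \frac{129}{2}\right)} = \frac{1}{\frac{129}{170}} = \frac{170}{129}$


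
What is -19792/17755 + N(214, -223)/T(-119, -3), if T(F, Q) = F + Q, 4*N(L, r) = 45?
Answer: -10457471/8664440 ≈ -1.2069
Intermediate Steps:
N(L, r) = 45/4 (N(L, r) = (¼)*45 = 45/4)
-19792/17755 + N(214, -223)/T(-119, -3) = -19792/17755 + 45/(4*(-119 - 3)) = -19792*1/17755 + (45/4)/(-122) = -19792/17755 + (45/4)*(-1/122) = -19792/17755 - 45/488 = -10457471/8664440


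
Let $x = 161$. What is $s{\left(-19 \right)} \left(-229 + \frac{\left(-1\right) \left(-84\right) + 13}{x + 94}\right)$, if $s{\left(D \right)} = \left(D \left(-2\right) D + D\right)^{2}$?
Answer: $- \frac{10670108046}{85} \approx -1.2553 \cdot 10^{8}$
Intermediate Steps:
$s{\left(D \right)} = \left(D - 2 D^{2}\right)^{2}$ ($s{\left(D \right)} = \left(- 2 D D + D\right)^{2} = \left(- 2 D^{2} + D\right)^{2} = \left(D - 2 D^{2}\right)^{2}$)
$s{\left(-19 \right)} \left(-229 + \frac{\left(-1\right) \left(-84\right) + 13}{x + 94}\right) = \left(-19\right)^{2} \left(-1 + 2 \left(-19\right)\right)^{2} \left(-229 + \frac{\left(-1\right) \left(-84\right) + 13}{161 + 94}\right) = 361 \left(-1 - 38\right)^{2} \left(-229 + \frac{84 + 13}{255}\right) = 361 \left(-39\right)^{2} \left(-229 + 97 \cdot \frac{1}{255}\right) = 361 \cdot 1521 \left(-229 + \frac{97}{255}\right) = 549081 \left(- \frac{58298}{255}\right) = - \frac{10670108046}{85}$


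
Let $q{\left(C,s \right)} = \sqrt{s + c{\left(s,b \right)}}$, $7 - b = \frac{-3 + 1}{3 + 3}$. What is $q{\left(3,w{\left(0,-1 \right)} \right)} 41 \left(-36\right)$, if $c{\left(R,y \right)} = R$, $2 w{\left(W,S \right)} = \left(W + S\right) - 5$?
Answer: $- 1476 i \sqrt{6} \approx - 3615.4 i$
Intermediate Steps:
$b = \frac{22}{3}$ ($b = 7 - \frac{-3 + 1}{3 + 3} = 7 - - \frac{2}{6} = 7 - \left(-2\right) \frac{1}{6} = 7 - - \frac{1}{3} = 7 + \frac{1}{3} = \frac{22}{3} \approx 7.3333$)
$w{\left(W,S \right)} = - \frac{5}{2} + \frac{S}{2} + \frac{W}{2}$ ($w{\left(W,S \right)} = \frac{\left(W + S\right) - 5}{2} = \frac{\left(S + W\right) - 5}{2} = \frac{-5 + S + W}{2} = - \frac{5}{2} + \frac{S}{2} + \frac{W}{2}$)
$q{\left(C,s \right)} = \sqrt{2} \sqrt{s}$ ($q{\left(C,s \right)} = \sqrt{s + s} = \sqrt{2 s} = \sqrt{2} \sqrt{s}$)
$q{\left(3,w{\left(0,-1 \right)} \right)} 41 \left(-36\right) = \sqrt{2} \sqrt{- \frac{5}{2} + \frac{1}{2} \left(-1\right) + \frac{1}{2} \cdot 0} \cdot 41 \left(-36\right) = \sqrt{2} \sqrt{- \frac{5}{2} - \frac{1}{2} + 0} \cdot 41 \left(-36\right) = \sqrt{2} \sqrt{-3} \cdot 41 \left(-36\right) = \sqrt{2} i \sqrt{3} \cdot 41 \left(-36\right) = i \sqrt{6} \cdot 41 \left(-36\right) = 41 i \sqrt{6} \left(-36\right) = - 1476 i \sqrt{6}$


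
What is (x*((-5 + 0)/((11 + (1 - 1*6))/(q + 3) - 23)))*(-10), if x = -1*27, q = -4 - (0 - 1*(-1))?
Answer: 675/13 ≈ 51.923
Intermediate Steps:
q = -5 (q = -4 - (0 + 1) = -4 - 1*1 = -4 - 1 = -5)
x = -27
(x*((-5 + 0)/((11 + (1 - 1*6))/(q + 3) - 23)))*(-10) = -27*(-5 + 0)/((11 + (1 - 1*6))/(-5 + 3) - 23)*(-10) = -(-135)/((11 + (1 - 6))/(-2) - 23)*(-10) = -(-135)/((11 - 5)*(-½) - 23)*(-10) = -(-135)/(6*(-½) - 23)*(-10) = -(-135)/(-3 - 23)*(-10) = -(-135)/(-26)*(-10) = -(-135)*(-1)/26*(-10) = -27*5/26*(-10) = -135/26*(-10) = 675/13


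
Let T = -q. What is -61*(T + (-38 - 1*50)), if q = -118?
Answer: -1830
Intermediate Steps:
T = 118 (T = -1*(-118) = 118)
-61*(T + (-38 - 1*50)) = -61*(118 + (-38 - 1*50)) = -61*(118 + (-38 - 50)) = -61*(118 - 88) = -61*30 = -1830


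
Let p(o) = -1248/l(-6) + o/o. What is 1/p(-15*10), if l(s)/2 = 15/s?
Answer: 5/1253 ≈ 0.0039904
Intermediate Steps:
l(s) = 30/s (l(s) = 2*(15/s) = 30/s)
p(o) = 1253/5 (p(o) = -1248/(30/(-6)) + o/o = -1248/(30*(-⅙)) + 1 = -1248/(-5) + 1 = -1248*(-⅕) + 1 = 1248/5 + 1 = 1253/5)
1/p(-15*10) = 1/(1253/5) = 5/1253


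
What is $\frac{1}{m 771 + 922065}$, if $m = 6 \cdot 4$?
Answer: $\frac{1}{940569} \approx 1.0632 \cdot 10^{-6}$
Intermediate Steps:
$m = 24$
$\frac{1}{m 771 + 922065} = \frac{1}{24 \cdot 771 + 922065} = \frac{1}{18504 + 922065} = \frac{1}{940569}$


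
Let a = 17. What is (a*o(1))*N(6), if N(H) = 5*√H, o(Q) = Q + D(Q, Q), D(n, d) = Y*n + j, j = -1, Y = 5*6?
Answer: 2550*√6 ≈ 6246.2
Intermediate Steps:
Y = 30
D(n, d) = -1 + 30*n (D(n, d) = 30*n - 1 = -1 + 30*n)
o(Q) = -1 + 31*Q (o(Q) = Q + (-1 + 30*Q) = -1 + 31*Q)
(a*o(1))*N(6) = (17*(-1 + 31*1))*(5*√6) = (17*(-1 + 31))*(5*√6) = (17*30)*(5*√6) = 510*(5*√6) = 2550*√6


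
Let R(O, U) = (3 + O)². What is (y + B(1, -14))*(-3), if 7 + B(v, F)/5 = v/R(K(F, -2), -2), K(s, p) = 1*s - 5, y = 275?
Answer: -184335/256 ≈ -720.06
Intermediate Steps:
K(s, p) = -5 + s (K(s, p) = s - 5 = -5 + s)
B(v, F) = -35 + 5*v/(-2 + F)² (B(v, F) = -35 + 5*(v/((3 + (-5 + F))²)) = -35 + 5*(v/((-2 + F)²)) = -35 + 5*(v/(-2 + F)²) = -35 + 5*v/(-2 + F)²)
(y + B(1, -14))*(-3) = (275 + (-35 + 5*1/(-2 - 14)²))*(-3) = (275 + (-35 + 5*1/(-16)²))*(-3) = (275 + (-35 + 5*1*(1/256)))*(-3) = (275 + (-35 + 5/256))*(-3) = (275 - 8955/256)*(-3) = (61445/256)*(-3) = -184335/256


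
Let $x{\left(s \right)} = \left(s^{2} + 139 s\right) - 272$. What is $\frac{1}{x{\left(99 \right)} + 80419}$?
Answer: $\frac{1}{103709} \approx 9.6424 \cdot 10^{-6}$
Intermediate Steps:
$x{\left(s \right)} = -272 + s^{2} + 139 s$
$\frac{1}{x{\left(99 \right)} + 80419} = \frac{1}{\left(-272 + 99^{2} + 139 \cdot 99\right) + 80419} = \frac{1}{\left(-272 + 9801 + 13761\right) + 80419} = \frac{1}{23290 + 80419} = \frac{1}{103709}$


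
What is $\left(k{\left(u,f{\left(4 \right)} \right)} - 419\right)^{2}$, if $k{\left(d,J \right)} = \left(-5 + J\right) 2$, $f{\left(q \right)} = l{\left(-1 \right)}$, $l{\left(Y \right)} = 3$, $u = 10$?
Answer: $178929$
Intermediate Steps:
$f{\left(q \right)} = 3$
$k{\left(d,J \right)} = -10 + 2 J$
$\left(k{\left(u,f{\left(4 \right)} \right)} - 419\right)^{2} = \left(\left(-10 + 2 \cdot 3\right) - 419\right)^{2} = \left(\left(-10 + 6\right) - 419\right)^{2} = \left(-4 - 419\right)^{2} = \left(-423\right)^{2} = 178929$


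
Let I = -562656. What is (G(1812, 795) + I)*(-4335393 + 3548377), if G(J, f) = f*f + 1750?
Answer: -55971790904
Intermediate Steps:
G(J, f) = 1750 + f² (G(J, f) = f² + 1750 = 1750 + f²)
(G(1812, 795) + I)*(-4335393 + 3548377) = ((1750 + 795²) - 562656)*(-4335393 + 3548377) = ((1750 + 632025) - 562656)*(-787016) = (633775 - 562656)*(-787016) = 71119*(-787016) = -55971790904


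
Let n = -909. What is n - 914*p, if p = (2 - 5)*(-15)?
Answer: -42039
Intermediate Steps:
p = 45 (p = -3*(-15) = 45)
n - 914*p = -909 - 914*45 = -909 - 41130 = -42039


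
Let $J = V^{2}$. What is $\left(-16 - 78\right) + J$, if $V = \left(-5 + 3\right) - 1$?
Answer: $-85$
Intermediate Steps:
$V = -3$ ($V = -2 - 1 = -3$)
$J = 9$ ($J = \left(-3\right)^{2} = 9$)
$\left(-16 - 78\right) + J = \left(-16 - 78\right) + 9 = -94 + 9 = -85$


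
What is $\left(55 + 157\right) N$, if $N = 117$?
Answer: $24804$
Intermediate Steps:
$\left(55 + 157\right) N = \left(55 + 157\right) 117 = 212 \cdot 117 = 24804$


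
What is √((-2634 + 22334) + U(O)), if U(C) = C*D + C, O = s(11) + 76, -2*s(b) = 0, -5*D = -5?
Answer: 2*√4963 ≈ 140.90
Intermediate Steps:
D = 1 (D = -⅕*(-5) = 1)
s(b) = 0 (s(b) = -½*0 = 0)
O = 76 (O = 0 + 76 = 76)
U(C) = 2*C (U(C) = C*1 + C = C + C = 2*C)
√((-2634 + 22334) + U(O)) = √((-2634 + 22334) + 2*76) = √(19700 + 152) = √19852 = 2*√4963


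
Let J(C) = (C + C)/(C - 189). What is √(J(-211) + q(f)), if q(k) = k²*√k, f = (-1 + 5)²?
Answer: 9*√5062/20 ≈ 32.016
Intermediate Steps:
J(C) = 2*C/(-189 + C) (J(C) = (2*C)/(-189 + C) = 2*C/(-189 + C))
f = 16 (f = 4² = 16)
q(k) = k^(5/2)
√(J(-211) + q(f)) = √(2*(-211)/(-189 - 211) + 16^(5/2)) = √(2*(-211)/(-400) + 1024) = √(2*(-211)*(-1/400) + 1024) = √(211/200 + 1024) = √(205011/200) = 9*√5062/20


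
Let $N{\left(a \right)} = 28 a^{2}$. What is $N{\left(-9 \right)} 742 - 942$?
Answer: $1681914$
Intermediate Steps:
$N{\left(-9 \right)} 742 - 942 = 28 \left(-9\right)^{2} \cdot 742 - 942 = 28 \cdot 81 \cdot 742 - 942 = 2268 \cdot 742 - 942 = 1682856 - 942 = 1681914$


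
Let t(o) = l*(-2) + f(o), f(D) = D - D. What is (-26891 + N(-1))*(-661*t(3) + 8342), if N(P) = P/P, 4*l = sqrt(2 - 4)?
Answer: -224316380 - 8887145*I*sqrt(2) ≈ -2.2432e+8 - 1.2568e+7*I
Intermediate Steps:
f(D) = 0
l = I*sqrt(2)/4 (l = sqrt(2 - 4)/4 = sqrt(-2)/4 = (I*sqrt(2))/4 = I*sqrt(2)/4 ≈ 0.35355*I)
t(o) = -I*sqrt(2)/2 (t(o) = (I*sqrt(2)/4)*(-2) + 0 = -I*sqrt(2)/2 + 0 = -I*sqrt(2)/2)
N(P) = 1
(-26891 + N(-1))*(-661*t(3) + 8342) = (-26891 + 1)*(-(-661)*I*sqrt(2)/2 + 8342) = -26890*(661*I*sqrt(2)/2 + 8342) = -26890*(8342 + 661*I*sqrt(2)/2) = -224316380 - 8887145*I*sqrt(2)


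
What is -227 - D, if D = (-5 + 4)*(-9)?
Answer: -236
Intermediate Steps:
D = 9 (D = -1*(-9) = 9)
-227 - D = -227 - 1*9 = -227 - 9 = -236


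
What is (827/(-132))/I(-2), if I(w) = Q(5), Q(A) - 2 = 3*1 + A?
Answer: -827/1320 ≈ -0.62652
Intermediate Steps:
Q(A) = 5 + A (Q(A) = 2 + (3*1 + A) = 2 + (3 + A) = 5 + A)
I(w) = 10 (I(w) = 5 + 5 = 10)
(827/(-132))/I(-2) = (827/(-132))/10 = (827*(-1/132))*(⅒) = -827/132*⅒ = -827/1320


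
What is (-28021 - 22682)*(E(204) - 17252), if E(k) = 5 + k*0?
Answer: 874474641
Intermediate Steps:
E(k) = 5 (E(k) = 5 + 0 = 5)
(-28021 - 22682)*(E(204) - 17252) = (-28021 - 22682)*(5 - 17252) = -50703*(-17247) = 874474641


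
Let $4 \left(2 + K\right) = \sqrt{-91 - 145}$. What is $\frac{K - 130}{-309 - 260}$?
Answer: $\frac{132}{569} - \frac{i \sqrt{59}}{1138} \approx 0.23199 - 0.0067497 i$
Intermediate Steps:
$K = -2 + \frac{i \sqrt{59}}{2}$ ($K = -2 + \frac{\sqrt{-91 - 145}}{4} = -2 + \frac{\sqrt{-236}}{4} = -2 + \frac{2 i \sqrt{59}}{4} = -2 + \frac{i \sqrt{59}}{2} \approx -2.0 + 3.8406 i$)
$\frac{K - 130}{-309 - 260} = \frac{\left(-2 + \frac{i \sqrt{59}}{2}\right) - 130}{-309 - 260} = \frac{-132 + \frac{i \sqrt{59}}{2}}{-569} = \left(-132 + \frac{i \sqrt{59}}{2}\right) \left(- \frac{1}{569}\right) = \frac{132}{569} - \frac{i \sqrt{59}}{1138}$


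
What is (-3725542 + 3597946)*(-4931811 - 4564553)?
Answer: 1211698060944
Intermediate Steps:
(-3725542 + 3597946)*(-4931811 - 4564553) = -127596*(-9496364) = 1211698060944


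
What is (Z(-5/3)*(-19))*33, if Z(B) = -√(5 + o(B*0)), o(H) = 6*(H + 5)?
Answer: 627*√35 ≈ 3709.4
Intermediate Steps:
o(H) = 30 + 6*H (o(H) = 6*(5 + H) = 30 + 6*H)
Z(B) = -√35 (Z(B) = -√(5 + (30 + 6*(B*0))) = -√(5 + (30 + 6*0)) = -√(5 + (30 + 0)) = -√(5 + 30) = -√35)
(Z(-5/3)*(-19))*33 = (-√35*(-19))*33 = (19*√35)*33 = 627*√35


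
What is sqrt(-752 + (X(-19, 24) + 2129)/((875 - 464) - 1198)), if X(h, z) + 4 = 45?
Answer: I*sqrt(467473278)/787 ≈ 27.473*I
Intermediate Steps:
X(h, z) = 41 (X(h, z) = -4 + 45 = 41)
sqrt(-752 + (X(-19, 24) + 2129)/((875 - 464) - 1198)) = sqrt(-752 + (41 + 2129)/((875 - 464) - 1198)) = sqrt(-752 + 2170/(411 - 1198)) = sqrt(-752 + 2170/(-787)) = sqrt(-752 + 2170*(-1/787)) = sqrt(-752 - 2170/787) = sqrt(-593994/787) = I*sqrt(467473278)/787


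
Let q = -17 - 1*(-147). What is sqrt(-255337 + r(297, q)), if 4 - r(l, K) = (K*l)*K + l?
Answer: I*sqrt(5274930) ≈ 2296.7*I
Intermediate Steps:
q = 130 (q = -17 + 147 = 130)
r(l, K) = 4 - l - l*K**2 (r(l, K) = 4 - ((K*l)*K + l) = 4 - (l*K**2 + l) = 4 - (l + l*K**2) = 4 + (-l - l*K**2) = 4 - l - l*K**2)
sqrt(-255337 + r(297, q)) = sqrt(-255337 + (4 - 1*297 - 1*297*130**2)) = sqrt(-255337 + (4 - 297 - 1*297*16900)) = sqrt(-255337 + (4 - 297 - 5019300)) = sqrt(-255337 - 5019593) = sqrt(-5274930) = I*sqrt(5274930)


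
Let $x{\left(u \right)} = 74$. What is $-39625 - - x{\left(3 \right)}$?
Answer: $-39551$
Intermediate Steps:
$-39625 - - x{\left(3 \right)} = -39625 - \left(-1\right) 74 = -39625 - -74 = -39625 + 74 = -39551$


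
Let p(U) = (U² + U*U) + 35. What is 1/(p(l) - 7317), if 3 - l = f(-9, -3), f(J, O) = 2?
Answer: -1/7280 ≈ -0.00013736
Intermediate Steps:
l = 1 (l = 3 - 1*2 = 3 - 2 = 1)
p(U) = 35 + 2*U² (p(U) = (U² + U²) + 35 = 2*U² + 35 = 35 + 2*U²)
1/(p(l) - 7317) = 1/((35 + 2*1²) - 7317) = 1/((35 + 2*1) - 7317) = 1/((35 + 2) - 7317) = 1/(37 - 7317) = 1/(-7280) = -1/7280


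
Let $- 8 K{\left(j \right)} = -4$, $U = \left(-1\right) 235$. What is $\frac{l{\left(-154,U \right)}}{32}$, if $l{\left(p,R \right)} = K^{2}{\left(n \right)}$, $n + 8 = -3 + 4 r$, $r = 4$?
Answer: $\frac{1}{128} \approx 0.0078125$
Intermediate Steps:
$n = 5$ ($n = -8 + \left(-3 + 4 \cdot 4\right) = -8 + \left(-3 + 16\right) = -8 + 13 = 5$)
$U = -235$
$K{\left(j \right)} = \frac{1}{2}$ ($K{\left(j \right)} = \left(- \frac{1}{8}\right) \left(-4\right) = \frac{1}{2}$)
$l{\left(p,R \right)} = \frac{1}{4}$ ($l{\left(p,R \right)} = \left(\frac{1}{2}\right)^{2} = \frac{1}{4}$)
$\frac{l{\left(-154,U \right)}}{32} = \frac{1}{4 \cdot 32} = \frac{1}{4} \cdot \frac{1}{32} = \frac{1}{128}$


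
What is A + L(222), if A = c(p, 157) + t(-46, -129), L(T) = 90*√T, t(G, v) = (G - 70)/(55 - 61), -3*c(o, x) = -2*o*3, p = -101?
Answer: -548/3 + 90*√222 ≈ 1158.3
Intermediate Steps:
c(o, x) = 2*o (c(o, x) = -(-2*o)*3/3 = -(-2)*o = 2*o)
t(G, v) = 35/3 - G/6 (t(G, v) = (-70 + G)/(-6) = (-70 + G)*(-⅙) = 35/3 - G/6)
A = -548/3 (A = 2*(-101) + (35/3 - ⅙*(-46)) = -202 + (35/3 + 23/3) = -202 + 58/3 = -548/3 ≈ -182.67)
A + L(222) = -548/3 + 90*√222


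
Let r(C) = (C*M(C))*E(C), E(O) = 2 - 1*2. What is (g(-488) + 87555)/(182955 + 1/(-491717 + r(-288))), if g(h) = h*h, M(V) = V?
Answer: 160151735183/89962083734 ≈ 1.7802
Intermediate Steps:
E(O) = 0 (E(O) = 2 - 2 = 0)
r(C) = 0 (r(C) = (C*C)*0 = C**2*0 = 0)
g(h) = h**2
(g(-488) + 87555)/(182955 + 1/(-491717 + r(-288))) = ((-488)**2 + 87555)/(182955 + 1/(-491717 + 0)) = (238144 + 87555)/(182955 + 1/(-491717)) = 325699/(182955 - 1/491717) = 325699/(89962083734/491717) = 325699*(491717/89962083734) = 160151735183/89962083734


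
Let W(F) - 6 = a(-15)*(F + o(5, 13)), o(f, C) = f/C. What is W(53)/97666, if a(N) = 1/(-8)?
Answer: -35/5078632 ≈ -6.8916e-6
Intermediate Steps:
a(N) = -1/8
W(F) = 619/104 - F/8 (W(F) = 6 - (F + 5/13)/8 = 6 - (5/13 + F)/8 = 6 + (-5/104 - F/8) = 619/104 - F/8)
W(53)/97666 = (619/104 - 1/8*53)/97666 = (619/104 - 53/8)*(1/97666) = -35/52*1/97666 = -35/5078632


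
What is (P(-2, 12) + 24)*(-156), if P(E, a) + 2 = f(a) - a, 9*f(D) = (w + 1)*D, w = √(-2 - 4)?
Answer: -1768 - 208*I*√6 ≈ -1768.0 - 509.49*I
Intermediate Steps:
w = I*√6 (w = √(-6) = I*√6 ≈ 2.4495*I)
f(D) = D*(1 + I*√6)/9 (f(D) = ((I*√6 + 1)*D)/9 = ((1 + I*√6)*D)/9 = (D*(1 + I*√6))/9 = D*(1 + I*√6)/9)
P(E, a) = -2 - a + a*(1 + I*√6)/9 (P(E, a) = -2 + (a*(1 + I*√6)/9 - a) = -2 + (-a + a*(1 + I*√6)/9) = -2 - a + a*(1 + I*√6)/9)
(P(-2, 12) + 24)*(-156) = ((-2 - 8/9*12 + (⅑)*I*12*√6) + 24)*(-156) = ((-2 - 32/3 + 4*I*√6/3) + 24)*(-156) = ((-38/3 + 4*I*√6/3) + 24)*(-156) = (34/3 + 4*I*√6/3)*(-156) = -1768 - 208*I*√6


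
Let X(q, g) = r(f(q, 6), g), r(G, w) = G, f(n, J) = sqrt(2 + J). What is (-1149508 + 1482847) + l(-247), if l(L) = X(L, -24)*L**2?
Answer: 333339 + 122018*sqrt(2) ≈ 5.0590e+5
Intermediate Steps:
X(q, g) = 2*sqrt(2) (X(q, g) = sqrt(2 + 6) = sqrt(8) = 2*sqrt(2))
l(L) = 2*sqrt(2)*L**2 (l(L) = (2*sqrt(2))*L**2 = 2*sqrt(2)*L**2)
(-1149508 + 1482847) + l(-247) = (-1149508 + 1482847) + 2*sqrt(2)*(-247)**2 = 333339 + 2*sqrt(2)*61009 = 333339 + 122018*sqrt(2)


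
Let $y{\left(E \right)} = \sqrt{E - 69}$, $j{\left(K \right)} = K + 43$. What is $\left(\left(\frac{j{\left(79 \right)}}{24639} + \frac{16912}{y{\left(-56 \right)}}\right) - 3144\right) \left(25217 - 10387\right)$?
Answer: $- \frac{1148804378020}{24639} - \frac{50160992 i \sqrt{5}}{5} \approx -4.6625 \cdot 10^{7} - 2.2433 \cdot 10^{7} i$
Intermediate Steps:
$j{\left(K \right)} = 43 + K$
$y{\left(E \right)} = \sqrt{-69 + E}$
$\left(\left(\frac{j{\left(79 \right)}}{24639} + \frac{16912}{y{\left(-56 \right)}}\right) - 3144\right) \left(25217 - 10387\right) = \left(\left(\frac{43 + 79}{24639} + \frac{16912}{\sqrt{-69 - 56}}\right) - 3144\right) \left(25217 - 10387\right) = \left(\left(122 \cdot \frac{1}{24639} + \frac{16912}{\sqrt{-125}}\right) - 3144\right) 14830 = \left(\left(\frac{122}{24639} + \frac{16912}{5 i \sqrt{5}}\right) - 3144\right) 14830 = \left(\left(\frac{122}{24639} + 16912 \left(- \frac{i \sqrt{5}}{25}\right)\right) - 3144\right) 14830 = \left(\left(\frac{122}{24639} - \frac{16912 i \sqrt{5}}{25}\right) - 3144\right) 14830 = \left(- \frac{77464894}{24639} - \frac{16912 i \sqrt{5}}{25}\right) 14830 = - \frac{1148804378020}{24639} - \frac{50160992 i \sqrt{5}}{5}$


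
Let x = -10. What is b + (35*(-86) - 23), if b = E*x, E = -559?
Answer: 2557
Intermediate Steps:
b = 5590 (b = -559*(-10) = 5590)
b + (35*(-86) - 23) = 5590 + (35*(-86) - 23) = 5590 + (-3010 - 23) = 5590 - 3033 = 2557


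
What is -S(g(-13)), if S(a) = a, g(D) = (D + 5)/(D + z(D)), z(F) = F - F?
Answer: -8/13 ≈ -0.61539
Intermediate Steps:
z(F) = 0
g(D) = (5 + D)/D (g(D) = (D + 5)/(D + 0) = (5 + D)/D)
-S(g(-13)) = -(5 - 13)/(-13) = -(-1)*(-8)/13 = -1*8/13 = -8/13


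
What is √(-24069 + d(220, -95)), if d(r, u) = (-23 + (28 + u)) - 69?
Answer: 6*I*√673 ≈ 155.65*I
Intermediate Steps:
d(r, u) = -64 + u (d(r, u) = (5 + u) - 69 = -64 + u)
√(-24069 + d(220, -95)) = √(-24069 + (-64 - 95)) = √(-24069 - 159) = √(-24228) = 6*I*√673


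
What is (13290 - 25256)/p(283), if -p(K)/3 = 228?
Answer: 5983/342 ≈ 17.494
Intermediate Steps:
p(K) = -684 (p(K) = -3*228 = -684)
(13290 - 25256)/p(283) = (13290 - 25256)/(-684) = -11966*(-1/684) = 5983/342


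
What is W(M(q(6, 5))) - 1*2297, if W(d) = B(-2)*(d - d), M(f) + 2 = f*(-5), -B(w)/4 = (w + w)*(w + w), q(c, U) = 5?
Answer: -2297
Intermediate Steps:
B(w) = -16*w² (B(w) = -4*(w + w)*(w + w) = -4*2*w*2*w = -16*w²)
M(f) = -2 - 5*f (M(f) = -2 + f*(-5) = -2 - 5*f)
W(d) = 0 (W(d) = (-16*(-2)²)*(d - d) = -16*4*0 = -64*0 = 0)
W(M(q(6, 5))) - 1*2297 = 0 - 1*2297 = 0 - 2297 = -2297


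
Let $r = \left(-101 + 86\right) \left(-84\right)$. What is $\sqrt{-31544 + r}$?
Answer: $2 i \sqrt{7571} \approx 174.02 i$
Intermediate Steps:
$r = 1260$ ($r = \left(-15\right) \left(-84\right) = 1260$)
$\sqrt{-31544 + r} = \sqrt{-31544 + 1260} = \sqrt{-30284} = 2 i \sqrt{7571}$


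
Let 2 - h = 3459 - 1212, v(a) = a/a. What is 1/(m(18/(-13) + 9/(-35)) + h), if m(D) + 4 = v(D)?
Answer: -1/2248 ≈ -0.00044484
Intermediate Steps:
v(a) = 1
m(D) = -3 (m(D) = -4 + 1 = -3)
h = -2245 (h = 2 - (3459 - 1212) = 2 - 1*2247 = 2 - 2247 = -2245)
1/(m(18/(-13) + 9/(-35)) + h) = 1/(-3 - 2245) = 1/(-2248) = -1/2248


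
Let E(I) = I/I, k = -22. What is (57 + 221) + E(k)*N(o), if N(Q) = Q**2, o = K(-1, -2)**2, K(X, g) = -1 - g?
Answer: 279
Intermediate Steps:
o = 1 (o = (-1 - 1*(-2))**2 = (-1 + 2)**2 = 1**2 = 1)
E(I) = 1
(57 + 221) + E(k)*N(o) = (57 + 221) + 1*1**2 = 278 + 1*1 = 278 + 1 = 279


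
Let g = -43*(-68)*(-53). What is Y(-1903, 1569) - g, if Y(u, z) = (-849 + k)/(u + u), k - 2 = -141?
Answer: 294912210/1903 ≈ 1.5497e+5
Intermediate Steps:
k = -139 (k = 2 - 141 = -139)
Y(u, z) = -494/u (Y(u, z) = (-849 - 139)/(u + u) = -988*1/(2*u) = -494/u)
g = -154972 (g = 2924*(-53) = -154972)
Y(-1903, 1569) - g = -494/(-1903) - 1*(-154972) = -494*(-1/1903) + 154972 = 494/1903 + 154972 = 294912210/1903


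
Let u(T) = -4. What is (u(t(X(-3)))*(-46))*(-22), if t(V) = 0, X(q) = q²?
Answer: -4048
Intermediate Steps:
(u(t(X(-3)))*(-46))*(-22) = -4*(-46)*(-22) = 184*(-22) = -4048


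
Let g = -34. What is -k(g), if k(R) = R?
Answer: 34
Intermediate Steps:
-k(g) = -1*(-34) = 34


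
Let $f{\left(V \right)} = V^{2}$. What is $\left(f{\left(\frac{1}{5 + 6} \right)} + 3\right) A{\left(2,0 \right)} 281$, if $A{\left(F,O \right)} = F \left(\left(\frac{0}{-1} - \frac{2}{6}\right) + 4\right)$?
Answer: $\frac{204568}{33} \approx 6199.0$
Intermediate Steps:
$A{\left(F,O \right)} = \frac{11 F}{3}$ ($A{\left(F,O \right)} = F \left(\left(0 \left(-1\right) - \frac{1}{3}\right) + 4\right) = F \left(\left(0 - \frac{1}{3}\right) + 4\right) = F \left(- \frac{1}{3} + 4\right) = F \frac{11}{3} = \frac{11 F}{3}$)
$\left(f{\left(\frac{1}{5 + 6} \right)} + 3\right) A{\left(2,0 \right)} 281 = \left(\left(\frac{1}{5 + 6}\right)^{2} + 3\right) \frac{11}{3} \cdot 2 \cdot 281 = \left(\left(\frac{1}{11}\right)^{2} + 3\right) \frac{22}{3} \cdot 281 = \left(\frac{1}{121} + 3\right) \frac{22}{3} \cdot 281 = \frac{364}{121} \cdot \frac{22}{3} \cdot 281 = \frac{728}{33} \cdot 281 = \frac{204568}{33}$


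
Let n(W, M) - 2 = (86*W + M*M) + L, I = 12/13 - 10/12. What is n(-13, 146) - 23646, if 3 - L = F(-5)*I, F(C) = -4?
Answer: -134263/39 ≈ -3442.6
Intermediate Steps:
I = 7/78 (I = 12*(1/13) - 10*1/12 = 12/13 - ⅚ = 7/78 ≈ 0.089744)
L = 131/39 (L = 3 - (-4)*7/78 = 3 - 1*(-14/39) = 3 + 14/39 = 131/39 ≈ 3.3590)
n(W, M) = 209/39 + M² + 86*W (n(W, M) = 2 + ((86*W + M*M) + 131/39) = 2 + ((86*W + M²) + 131/39) = 2 + ((M² + 86*W) + 131/39) = 2 + (131/39 + M² + 86*W) = 209/39 + M² + 86*W)
n(-13, 146) - 23646 = (209/39 + 146² + 86*(-13)) - 23646 = (209/39 + 21316 - 1118) - 23646 = 787931/39 - 23646 = -134263/39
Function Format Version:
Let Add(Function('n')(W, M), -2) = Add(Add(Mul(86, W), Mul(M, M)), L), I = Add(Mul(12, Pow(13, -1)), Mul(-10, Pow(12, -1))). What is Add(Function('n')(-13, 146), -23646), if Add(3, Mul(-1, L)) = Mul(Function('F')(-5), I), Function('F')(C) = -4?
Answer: Rational(-134263, 39) ≈ -3442.6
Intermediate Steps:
I = Rational(7, 78) (I = Add(Mul(12, Rational(1, 13)), Mul(-10, Rational(1, 12))) = Add(Rational(12, 13), Rational(-5, 6)) = Rational(7, 78) ≈ 0.089744)
L = Rational(131, 39) (L = Add(3, Mul(-1, Mul(-4, Rational(7, 78)))) = Add(3, Mul(-1, Rational(-14, 39))) = Add(3, Rational(14, 39)) = Rational(131, 39) ≈ 3.3590)
Function('n')(W, M) = Add(Rational(209, 39), Pow(M, 2), Mul(86, W)) (Function('n')(W, M) = Add(2, Add(Add(Mul(86, W), Mul(M, M)), Rational(131, 39))) = Add(2, Add(Add(Mul(86, W), Pow(M, 2)), Rational(131, 39))) = Add(2, Add(Add(Pow(M, 2), Mul(86, W)), Rational(131, 39))) = Add(2, Add(Rational(131, 39), Pow(M, 2), Mul(86, W))) = Add(Rational(209, 39), Pow(M, 2), Mul(86, W)))
Add(Function('n')(-13, 146), -23646) = Add(Add(Rational(209, 39), Pow(146, 2), Mul(86, -13)), -23646) = Add(Add(Rational(209, 39), 21316, -1118), -23646) = Add(Rational(787931, 39), -23646) = Rational(-134263, 39)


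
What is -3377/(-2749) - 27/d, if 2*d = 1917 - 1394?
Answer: 1617725/1437727 ≈ 1.1252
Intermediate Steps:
d = 523/2 (d = (1917 - 1394)/2 = (1/2)*523 = 523/2 ≈ 261.50)
-3377/(-2749) - 27/d = -3377/(-2749) - 27/523/2 = -3377*(-1/2749) - 27*2/523 = 3377/2749 - 54/523 = 1617725/1437727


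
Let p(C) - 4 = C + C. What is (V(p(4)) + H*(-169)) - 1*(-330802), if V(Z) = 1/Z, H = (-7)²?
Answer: 3870253/12 ≈ 3.2252e+5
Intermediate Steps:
H = 49
p(C) = 4 + 2*C (p(C) = 4 + (C + C) = 4 + 2*C)
(V(p(4)) + H*(-169)) - 1*(-330802) = (1/(4 + 2*4) + 49*(-169)) - 1*(-330802) = (1/(4 + 8) - 8281) + 330802 = (1/12 - 8281) + 330802 = -99371/12 + 330802 = 3870253/12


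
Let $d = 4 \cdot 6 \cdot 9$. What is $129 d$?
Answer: $27864$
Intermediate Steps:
$d = 216$ ($d = 24 \cdot 9 = 216$)
$129 d = 129 \cdot 216 = 27864$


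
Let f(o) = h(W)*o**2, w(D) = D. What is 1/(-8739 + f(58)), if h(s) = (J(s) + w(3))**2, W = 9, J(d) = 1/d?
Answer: 81/1929517 ≈ 4.1979e-5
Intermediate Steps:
h(s) = (3 + 1/s)**2 (h(s) = (1/s + 3)**2 = (3 + 1/s)**2)
f(o) = 784*o**2/81 (f(o) = ((1 + 3*9)**2/9**2)*o**2 = ((1 + 27)**2/81)*o**2 = ((1/81)*28**2)*o**2 = ((1/81)*784)*o**2 = 784*o**2/81)
1/(-8739 + f(58)) = 1/(-8739 + (784/81)*58**2) = 1/(-8739 + (784/81)*3364) = 1/(-8739 + 2637376/81) = 1/(1929517/81) = 81/1929517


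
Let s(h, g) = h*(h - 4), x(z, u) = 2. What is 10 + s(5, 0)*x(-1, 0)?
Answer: 20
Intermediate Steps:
s(h, g) = h*(-4 + h)
10 + s(5, 0)*x(-1, 0) = 10 + (5*(-4 + 5))*2 = 10 + (5*1)*2 = 10 + 5*2 = 10 + 10 = 20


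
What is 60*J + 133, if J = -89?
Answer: -5207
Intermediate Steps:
60*J + 133 = 60*(-89) + 133 = -5340 + 133 = -5207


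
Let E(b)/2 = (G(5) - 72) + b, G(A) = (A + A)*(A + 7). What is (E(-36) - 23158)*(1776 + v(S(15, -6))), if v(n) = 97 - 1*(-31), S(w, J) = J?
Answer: -44047136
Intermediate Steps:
G(A) = 2*A*(7 + A) (G(A) = (2*A)*(7 + A) = 2*A*(7 + A))
v(n) = 128 (v(n) = 97 + 31 = 128)
E(b) = 96 + 2*b (E(b) = 2*((2*5*(7 + 5) - 72) + b) = 2*((2*5*12 - 72) + b) = 2*((120 - 72) + b) = 2*(48 + b) = 96 + 2*b)
(E(-36) - 23158)*(1776 + v(S(15, -6))) = ((96 + 2*(-36)) - 23158)*(1776 + 128) = ((96 - 72) - 23158)*1904 = (24 - 23158)*1904 = -23134*1904 = -44047136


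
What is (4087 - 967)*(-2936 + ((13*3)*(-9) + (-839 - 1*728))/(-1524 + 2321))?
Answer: -7306759200/797 ≈ -9.1678e+6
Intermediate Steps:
(4087 - 967)*(-2936 + ((13*3)*(-9) + (-839 - 1*728))/(-1524 + 2321)) = 3120*(-2936 + (39*(-9) + (-839 - 728))/797) = 3120*(-2936 + (-351 - 1567)*(1/797)) = 3120*(-2936 - 1918*1/797) = 3120*(-2936 - 1918/797) = 3120*(-2341910/797) = -7306759200/797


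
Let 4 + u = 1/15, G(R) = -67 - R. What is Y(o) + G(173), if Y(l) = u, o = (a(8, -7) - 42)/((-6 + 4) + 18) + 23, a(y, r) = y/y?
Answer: -3659/15 ≈ -243.93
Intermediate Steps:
a(y, r) = 1
u = -59/15 (u = -4 + 1/15 = -59/15 ≈ -3.9333)
o = 327/16 (o = (1 - 42)/((-6 + 4) + 18) + 23 = -41/(-2 + 18) + 23 = -41/16 + 23 = 327/16 ≈ 20.438)
Y(l) = -59/15
Y(o) + G(173) = -59/15 + (-67 - 1*173) = -59/15 + (-67 - 173) = -59/15 - 240 = -3659/15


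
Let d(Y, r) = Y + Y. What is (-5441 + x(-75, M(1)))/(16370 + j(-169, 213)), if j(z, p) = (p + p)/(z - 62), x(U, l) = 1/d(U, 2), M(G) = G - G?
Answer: -62843627/189052200 ≈ -0.33241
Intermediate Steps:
d(Y, r) = 2*Y
M(G) = 0
x(U, l) = 1/(2*U)
j(z, p) = 2*p/(-62 + z) (j(z, p) = (2*p)/(-62 + z) = 2*p/(-62 + z))
(-5441 + x(-75, M(1)))/(16370 + j(-169, 213)) = (-5441 + (½)/(-75))/(16370 + 2*213/(-62 - 169)) = (-5441 + (½)*(-1/75))/(16370 + 2*213/(-231)) = (-5441 - 1/150)/(16370 + 2*213*(-1/231)) = -816151/(150*(16370 - 142/77)) = -816151/(150*1260348/77) = -816151/150*77/1260348 = -62843627/189052200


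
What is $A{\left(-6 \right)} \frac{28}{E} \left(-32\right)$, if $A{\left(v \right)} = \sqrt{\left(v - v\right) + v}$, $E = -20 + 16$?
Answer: $224 i \sqrt{6} \approx 548.69 i$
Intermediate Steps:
$E = -4$
$A{\left(v \right)} = \sqrt{v}$ ($A{\left(v \right)} = \sqrt{0 + v} = \sqrt{v}$)
$A{\left(-6 \right)} \frac{28}{E} \left(-32\right) = \sqrt{-6} \frac{28}{-4} \left(-32\right) = i \sqrt{6} \cdot 28 \left(- \frac{1}{4}\right) \left(-32\right) = i \sqrt{6} \left(-7\right) \left(-32\right) = - 7 i \sqrt{6} \left(-32\right) = 224 i \sqrt{6}$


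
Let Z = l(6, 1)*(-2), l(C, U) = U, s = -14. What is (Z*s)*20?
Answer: 560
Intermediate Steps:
Z = -2 (Z = 1*(-2) = -2)
(Z*s)*20 = -2*(-14)*20 = 28*20 = 560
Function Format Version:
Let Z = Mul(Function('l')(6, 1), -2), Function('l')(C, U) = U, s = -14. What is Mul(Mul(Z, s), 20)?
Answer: 560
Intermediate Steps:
Z = -2 (Z = Mul(1, -2) = -2)
Mul(Mul(Z, s), 20) = Mul(Mul(-2, -14), 20) = Mul(28, 20) = 560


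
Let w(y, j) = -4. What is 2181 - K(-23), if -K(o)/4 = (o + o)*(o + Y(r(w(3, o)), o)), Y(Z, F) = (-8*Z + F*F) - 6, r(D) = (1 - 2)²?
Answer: -88347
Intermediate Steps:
r(D) = 1 (r(D) = (-1)² = 1)
Y(Z, F) = -6 + F² - 8*Z (Y(Z, F) = (-8*Z + F²) - 6 = (F² - 8*Z) - 6 = -6 + F² - 8*Z)
K(o) = -8*o*(-14 + o + o²) (K(o) = -4*(o + o)*(o + (-6 + o² - 8*1)) = -4*2*o*(o + (-6 + o² - 8)) = -4*2*o*(o + (-14 + o²)) = -4*2*o*(-14 + o + o²) = -8*o*(-14 + o + o²))
2181 - K(-23) = 2181 - 8*(-23)*(14 - 1*(-23) - 1*(-23)²) = 2181 - 8*(-23)*(14 + 23 - 1*529) = 2181 - 8*(-23)*(14 + 23 - 529) = 2181 - 8*(-23)*(-492) = 2181 - 1*90528 = 2181 - 90528 = -88347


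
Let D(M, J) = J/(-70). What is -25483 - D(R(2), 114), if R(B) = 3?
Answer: -891848/35 ≈ -25481.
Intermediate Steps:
D(M, J) = -J/70 (D(M, J) = J*(-1/70) = -J/70)
-25483 - D(R(2), 114) = -25483 - (-1)*114/70 = -25483 - 1*(-57/35) = -25483 + 57/35 = -891848/35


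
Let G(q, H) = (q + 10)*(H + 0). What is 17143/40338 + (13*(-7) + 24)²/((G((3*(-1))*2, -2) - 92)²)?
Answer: 176253641/201690000 ≈ 0.87388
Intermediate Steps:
G(q, H) = H*(10 + q) (G(q, H) = (10 + q)*H = H*(10 + q))
17143/40338 + (13*(-7) + 24)²/((G((3*(-1))*2, -2) - 92)²) = 17143/40338 + (13*(-7) + 24)²/((-2*(10 + (3*(-1))*2) - 92)²) = 17143*(1/40338) + (-91 + 24)²/((-2*(10 - 3*2) - 92)²) = 17143/40338 + (-67)²/((-2*(10 - 6) - 92)²) = 17143/40338 + 4489/((-2*4 - 92)²) = 17143/40338 + 4489/((-8 - 92)²) = 17143/40338 + 4489/((-100)²) = 17143/40338 + 4489/10000 = 176253641/201690000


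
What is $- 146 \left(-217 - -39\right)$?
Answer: $25988$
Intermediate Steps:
$- 146 \left(-217 - -39\right) = - 146 \left(-217 + 39\right) = \left(-146\right) \left(-178\right) = 25988$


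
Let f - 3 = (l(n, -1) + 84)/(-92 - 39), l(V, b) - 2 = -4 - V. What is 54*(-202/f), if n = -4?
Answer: -1428948/307 ≈ -4654.6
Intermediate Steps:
l(V, b) = -2 - V (l(V, b) = 2 + (-4 - V) = -2 - V)
f = 307/131 (f = 3 + ((-2 - 1*(-4)) + 84)/(-92 - 39) = 3 + ((-2 + 4) + 84)/(-131) = 3 + (2 + 84)*(-1/131) = 3 + 86*(-1/131) = 3 - 86/131 = 307/131 ≈ 2.3435)
54*(-202/f) = 54*(-202/307/131) = 54*(-202*131/307) = 54*(-26462/307) = -1428948/307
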